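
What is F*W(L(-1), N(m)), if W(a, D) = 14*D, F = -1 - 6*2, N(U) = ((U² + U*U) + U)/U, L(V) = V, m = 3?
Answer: -1274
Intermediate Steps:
N(U) = (U + 2*U²)/U (N(U) = ((U² + U²) + U)/U = (2*U² + U)/U = (U + 2*U²)/U)
F = -13 (F = -1 - 12 = -13)
F*W(L(-1), N(m)) = -182*(1 + 2*3) = -182*(1 + 6) = -182*7 = -13*98 = -1274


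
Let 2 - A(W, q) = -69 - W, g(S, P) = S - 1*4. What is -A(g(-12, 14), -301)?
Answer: -55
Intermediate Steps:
g(S, P) = -4 + S (g(S, P) = S - 4 = -4 + S)
A(W, q) = 71 + W (A(W, q) = 2 - (-69 - W) = 2 + (69 + W) = 71 + W)
-A(g(-12, 14), -301) = -(71 + (-4 - 12)) = -(71 - 16) = -1*55 = -55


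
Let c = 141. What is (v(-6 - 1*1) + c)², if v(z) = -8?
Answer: 17689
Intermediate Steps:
(v(-6 - 1*1) + c)² = (-8 + 141)² = 133² = 17689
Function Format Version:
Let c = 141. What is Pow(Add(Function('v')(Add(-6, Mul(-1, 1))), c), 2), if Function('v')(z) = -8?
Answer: 17689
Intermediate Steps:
Pow(Add(Function('v')(Add(-6, Mul(-1, 1))), c), 2) = Pow(Add(-8, 141), 2) = Pow(133, 2) = 17689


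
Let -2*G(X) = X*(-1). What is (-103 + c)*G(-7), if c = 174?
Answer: -497/2 ≈ -248.50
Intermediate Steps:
G(X) = X/2 (G(X) = -X*(-1)/2 = -(-1)*X/2 = X/2)
(-103 + c)*G(-7) = (-103 + 174)*((½)*(-7)) = 71*(-7/2) = -497/2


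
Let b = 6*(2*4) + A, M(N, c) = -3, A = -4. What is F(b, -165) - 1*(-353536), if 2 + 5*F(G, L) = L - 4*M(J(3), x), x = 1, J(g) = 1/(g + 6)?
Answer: 353505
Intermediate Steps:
J(g) = 1/(6 + g)
b = 44 (b = 6*(2*4) - 4 = 6*8 - 4 = 48 - 4 = 44)
F(G, L) = 2 + L/5 (F(G, L) = -2/5 + (L - 4*(-3))/5 = -2/5 + (L + 12)/5 = -2/5 + (12 + L)/5 = -2/5 + (12/5 + L/5) = 2 + L/5)
F(b, -165) - 1*(-353536) = (2 + (1/5)*(-165)) - 1*(-353536) = (2 - 33) + 353536 = -31 + 353536 = 353505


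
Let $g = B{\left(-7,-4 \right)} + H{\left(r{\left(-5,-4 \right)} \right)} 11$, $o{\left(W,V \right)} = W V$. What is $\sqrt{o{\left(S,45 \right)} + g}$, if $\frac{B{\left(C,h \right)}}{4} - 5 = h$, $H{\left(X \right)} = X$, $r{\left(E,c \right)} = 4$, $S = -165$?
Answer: $i \sqrt{7377} \approx 85.889 i$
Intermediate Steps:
$o{\left(W,V \right)} = V W$
$B{\left(C,h \right)} = 20 + 4 h$
$g = 48$ ($g = \left(20 + 4 \left(-4\right)\right) + 4 \cdot 11 = \left(20 - 16\right) + 44 = 4 + 44 = 48$)
$\sqrt{o{\left(S,45 \right)} + g} = \sqrt{45 \left(-165\right) + 48} = \sqrt{-7425 + 48} = \sqrt{-7377} = i \sqrt{7377}$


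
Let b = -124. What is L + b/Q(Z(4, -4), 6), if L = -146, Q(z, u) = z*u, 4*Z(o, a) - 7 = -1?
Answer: -1438/9 ≈ -159.78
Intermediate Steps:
Z(o, a) = 3/2 (Z(o, a) = 7/4 + (¼)*(-1) = 7/4 - ¼ = 3/2)
Q(z, u) = u*z
L + b/Q(Z(4, -4), 6) = -146 - 124/(6*(3/2)) = -146 - 124/9 = -1438/9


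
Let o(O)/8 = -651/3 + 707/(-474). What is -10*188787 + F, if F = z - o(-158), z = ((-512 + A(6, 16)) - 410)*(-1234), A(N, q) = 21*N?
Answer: -214214362/237 ≈ -9.0386e+5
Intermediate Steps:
z = 982264 (z = ((-512 + 21*6) - 410)*(-1234) = ((-512 + 126) - 410)*(-1234) = (-386 - 410)*(-1234) = -796*(-1234) = 982264)
o(O) = -414260/237 (o(O) = 8*(-651/3 + 707/(-474)) = 8*(-651*⅓ + 707*(-1/474)) = 8*(-217 - 707/474) = 8*(-103565/474) = -414260/237)
F = 233210828/237 (F = 982264 - 1*(-414260/237) = 982264 + 414260/237 = 233210828/237 ≈ 9.8401e+5)
-10*188787 + F = -10*188787 + 233210828/237 = -1887870 + 233210828/237 = -214214362/237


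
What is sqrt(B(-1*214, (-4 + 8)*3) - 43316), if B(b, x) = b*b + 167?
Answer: sqrt(2647) ≈ 51.449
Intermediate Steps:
B(b, x) = 167 + b**2 (B(b, x) = b**2 + 167 = 167 + b**2)
sqrt(B(-1*214, (-4 + 8)*3) - 43316) = sqrt((167 + (-1*214)**2) - 43316) = sqrt((167 + (-214)**2) - 43316) = sqrt((167 + 45796) - 43316) = sqrt(45963 - 43316) = sqrt(2647)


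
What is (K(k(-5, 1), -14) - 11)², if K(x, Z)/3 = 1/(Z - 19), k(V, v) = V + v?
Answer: 14884/121 ≈ 123.01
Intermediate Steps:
K(x, Z) = 3/(-19 + Z) (K(x, Z) = 3/(Z - 19) = 3/(-19 + Z))
(K(k(-5, 1), -14) - 11)² = (3/(-19 - 14) - 11)² = (3/(-33) - 11)² = (3*(-1/33) - 11)² = (-1/11 - 11)² = (-122/11)² = 14884/121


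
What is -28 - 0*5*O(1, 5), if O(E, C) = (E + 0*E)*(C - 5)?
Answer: -28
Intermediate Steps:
O(E, C) = E*(-5 + C) (O(E, C) = (E + 0)*(-5 + C) = E*(-5 + C))
-28 - 0*5*O(1, 5) = -28 - 0*5*1*(-5 + 5) = -28 - 0*1*0 = -28 - 0*0 = -28 - 1*0 = -28 + 0 = -28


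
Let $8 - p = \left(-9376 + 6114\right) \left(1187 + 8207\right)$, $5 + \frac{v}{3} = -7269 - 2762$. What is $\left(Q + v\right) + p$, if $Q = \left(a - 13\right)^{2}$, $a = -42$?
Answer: $30616153$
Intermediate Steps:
$v = -30108$ ($v = -15 + 3 \left(-7269 - 2762\right) = -15 + 3 \left(-10031\right) = -15 - 30093 = -30108$)
$p = 30643236$ ($p = 8 - \left(-9376 + 6114\right) \left(1187 + 8207\right) = 8 - \left(-3262\right) 9394 = 8 - -30643228 = 8 + 30643228 = 30643236$)
$Q = 3025$ ($Q = \left(-42 - 13\right)^{2} = \left(-55\right)^{2} = 3025$)
$\left(Q + v\right) + p = \left(3025 - 30108\right) + 30643236 = -27083 + 30643236 = 30616153$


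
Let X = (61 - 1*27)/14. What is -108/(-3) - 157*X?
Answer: -2417/7 ≈ -345.29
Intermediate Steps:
X = 17/7 (X = (61 - 27)*(1/14) = 34*(1/14) = 17/7 ≈ 2.4286)
-108/(-3) - 157*X = -108/(-3) - 157*17/7 = -108*(-⅓) - 2669/7 = 36 - 2669/7 = -2417/7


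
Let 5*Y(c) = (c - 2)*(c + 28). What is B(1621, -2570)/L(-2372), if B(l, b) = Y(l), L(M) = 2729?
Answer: 2669731/13645 ≈ 195.66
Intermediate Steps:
Y(c) = (-2 + c)*(28 + c)/5 (Y(c) = ((c - 2)*(c + 28))/5 = ((-2 + c)*(28 + c))/5 = (-2 + c)*(28 + c)/5)
B(l, b) = -56/5 + l²/5 + 26*l/5
B(1621, -2570)/L(-2372) = (-56/5 + (⅕)*1621² + (26/5)*1621)/2729 = (-56/5 + (⅕)*2627641 + 42146/5)*(1/2729) = (-56/5 + 2627641/5 + 42146/5)*(1/2729) = (2669731/5)*(1/2729) = 2669731/13645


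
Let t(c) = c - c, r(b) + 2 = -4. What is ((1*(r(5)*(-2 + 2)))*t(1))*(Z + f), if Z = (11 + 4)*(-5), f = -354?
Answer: 0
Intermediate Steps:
r(b) = -6 (r(b) = -2 - 4 = -6)
Z = -75 (Z = 15*(-5) = -75)
t(c) = 0
((1*(r(5)*(-2 + 2)))*t(1))*(Z + f) = ((1*(-6*(-2 + 2)))*0)*(-75 - 354) = ((1*(-6*0))*0)*(-429) = ((1*0)*0)*(-429) = (0*0)*(-429) = 0*(-429) = 0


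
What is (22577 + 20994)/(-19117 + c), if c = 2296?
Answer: -43571/16821 ≈ -2.5903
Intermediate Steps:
(22577 + 20994)/(-19117 + c) = (22577 + 20994)/(-19117 + 2296) = 43571/(-16821) = 43571*(-1/16821) = -43571/16821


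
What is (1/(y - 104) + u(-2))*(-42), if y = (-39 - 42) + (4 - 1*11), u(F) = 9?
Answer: -12089/32 ≈ -377.78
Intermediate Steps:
y = -88 (y = -81 + (4 - 11) = -81 - 7 = -88)
(1/(y - 104) + u(-2))*(-42) = (1/(-88 - 104) + 9)*(-42) = (1/(-192) + 9)*(-42) = (-1/192 + 9)*(-42) = (1727/192)*(-42) = -12089/32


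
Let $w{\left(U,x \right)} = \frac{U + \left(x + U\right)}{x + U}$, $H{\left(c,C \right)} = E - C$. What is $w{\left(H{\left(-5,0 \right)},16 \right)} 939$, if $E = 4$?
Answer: $\frac{5634}{5} \approx 1126.8$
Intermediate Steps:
$H{\left(c,C \right)} = 4 - C$
$w{\left(U,x \right)} = \frac{x + 2 U}{U + x}$ ($w{\left(U,x \right)} = \frac{U + \left(U + x\right)}{U + x} = \frac{x + 2 U}{U + x}$)
$w{\left(H{\left(-5,0 \right)},16 \right)} 939 = \frac{16 + 2 \left(4 - 0\right)}{\left(4 - 0\right) + 16} \cdot 939 = \frac{16 + 2 \left(4 + 0\right)}{\left(4 + 0\right) + 16} \cdot 939 = \frac{16 + 2 \cdot 4}{4 + 16} \cdot 939 = \frac{16 + 8}{20} \cdot 939 = \frac{1}{20} \cdot 24 \cdot 939 = \frac{6}{5} \cdot 939 = \frac{5634}{5}$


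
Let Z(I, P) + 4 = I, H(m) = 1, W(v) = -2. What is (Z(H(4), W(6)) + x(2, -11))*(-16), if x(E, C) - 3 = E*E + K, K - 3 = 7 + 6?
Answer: -320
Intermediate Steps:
K = 16 (K = 3 + (7 + 6) = 3 + 13 = 16)
x(E, C) = 19 + E² (x(E, C) = 3 + (E*E + 16) = 3 + (E² + 16) = 3 + (16 + E²) = 19 + E²)
Z(I, P) = -4 + I
(Z(H(4), W(6)) + x(2, -11))*(-16) = ((-4 + 1) + (19 + 2²))*(-16) = (-3 + (19 + 4))*(-16) = (-3 + 23)*(-16) = 20*(-16) = -320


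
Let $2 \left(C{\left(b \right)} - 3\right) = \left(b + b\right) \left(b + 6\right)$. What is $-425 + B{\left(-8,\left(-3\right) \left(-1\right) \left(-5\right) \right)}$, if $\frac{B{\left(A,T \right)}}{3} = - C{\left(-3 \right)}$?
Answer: $-407$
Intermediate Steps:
$C{\left(b \right)} = 3 + b \left(6 + b\right)$ ($C{\left(b \right)} = 3 + \frac{\left(b + b\right) \left(b + 6\right)}{2} = 3 + \frac{2 b \left(6 + b\right)}{2} = 3 + b \left(6 + b\right)$)
$B{\left(A,T \right)} = 18$ ($B{\left(A,T \right)} = 3 \left(- (3 + \left(-3\right)^{2} + 6 \left(-3\right))\right) = 3 \left(- (3 + 9 - 18)\right) = 3 \left(\left(-1\right) \left(-6\right)\right) = 3 \cdot 6 = 18$)
$-425 + B{\left(-8,\left(-3\right) \left(-1\right) \left(-5\right) \right)} = -425 + 18 = -407$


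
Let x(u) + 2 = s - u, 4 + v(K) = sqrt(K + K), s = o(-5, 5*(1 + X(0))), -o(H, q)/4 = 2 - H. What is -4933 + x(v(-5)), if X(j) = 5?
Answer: -4959 - I*sqrt(10) ≈ -4959.0 - 3.1623*I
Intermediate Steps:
o(H, q) = -8 + 4*H (o(H, q) = -4*(2 - H) = -8 + 4*H)
s = -28 (s = -8 + 4*(-5) = -8 - 20 = -28)
v(K) = -4 + sqrt(2)*sqrt(K) (v(K) = -4 + sqrt(K + K) = -4 + sqrt(2*K) = -4 + sqrt(2)*sqrt(K))
x(u) = -30 - u (x(u) = -2 + (-28 - u) = -30 - u)
-4933 + x(v(-5)) = -4933 + (-30 - (-4 + sqrt(2)*sqrt(-5))) = -4933 + (-30 - (-4 + sqrt(2)*(I*sqrt(5)))) = -4933 + (-30 - (-4 + I*sqrt(10))) = -4933 + (-30 + (4 - I*sqrt(10))) = -4933 + (-26 - I*sqrt(10)) = -4959 - I*sqrt(10)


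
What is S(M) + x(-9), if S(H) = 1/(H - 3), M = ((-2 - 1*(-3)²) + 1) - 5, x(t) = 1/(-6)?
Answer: -2/9 ≈ -0.22222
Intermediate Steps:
x(t) = -⅙
M = -15 (M = ((-2 - 1*9) + 1) - 5 = ((-2 - 9) + 1) - 5 = (-11 + 1) - 5 = -10 - 5 = -15)
S(H) = 1/(-3 + H)
S(M) + x(-9) = 1/(-3 - 15) - ⅙ = 1/(-18) - ⅙ = -1/18 - ⅙ = -2/9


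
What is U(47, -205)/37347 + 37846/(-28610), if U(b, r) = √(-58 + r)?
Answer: -18923/14305 + I*√263/37347 ≈ -1.3228 + 0.00043423*I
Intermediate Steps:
U(47, -205)/37347 + 37846/(-28610) = √(-58 - 205)/37347 + 37846/(-28610) = √(-263)*(1/37347) + 37846*(-1/28610) = (I*√263)*(1/37347) - 18923/14305 = I*√263/37347 - 18923/14305 = -18923/14305 + I*√263/37347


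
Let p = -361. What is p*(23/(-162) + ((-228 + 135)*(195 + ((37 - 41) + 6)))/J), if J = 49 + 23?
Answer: 59558141/648 ≈ 91911.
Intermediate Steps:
J = 72
p*(23/(-162) + ((-228 + 135)*(195 + ((37 - 41) + 6)))/J) = -361*(23/(-162) + ((-228 + 135)*(195 + ((37 - 41) + 6)))/72) = -361*(23*(-1/162) - 93*(195 + (-4 + 6))*(1/72)) = -361*(-23/162 - 93*(195 + 2)*(1/72)) = -361*(-23/162 - 93*197*(1/72)) = -361*(-23/162 - 18321*1/72) = -361*(-23/162 - 6107/24) = -361*(-164981/648) = 59558141/648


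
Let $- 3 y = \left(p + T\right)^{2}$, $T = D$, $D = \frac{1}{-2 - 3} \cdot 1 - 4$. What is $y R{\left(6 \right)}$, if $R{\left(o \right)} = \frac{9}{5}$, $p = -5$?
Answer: $- \frac{6348}{125} \approx -50.784$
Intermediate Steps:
$D = - \frac{21}{5}$ ($D = \frac{1}{-5} \cdot 1 - 4 = \left(- \frac{1}{5}\right) 1 - 4 = - \frac{1}{5} - 4 = - \frac{21}{5} \approx -4.2$)
$T = - \frac{21}{5} \approx -4.2$
$R{\left(o \right)} = \frac{9}{5}$ ($R{\left(o \right)} = 9 \cdot \frac{1}{5} = \frac{9}{5}$)
$y = - \frac{2116}{75}$ ($y = - \frac{\left(-5 - \frac{21}{5}\right)^{2}}{3} = - \frac{\left(- \frac{46}{5}\right)^{2}}{3} = \left(- \frac{1}{3}\right) \frac{2116}{25} = - \frac{2116}{75} \approx -28.213$)
$y R{\left(6 \right)} = \left(- \frac{2116}{75}\right) \frac{9}{5} = - \frac{6348}{125}$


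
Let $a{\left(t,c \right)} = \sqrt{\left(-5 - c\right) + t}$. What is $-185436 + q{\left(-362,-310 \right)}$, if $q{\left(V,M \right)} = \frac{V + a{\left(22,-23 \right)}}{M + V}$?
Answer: $- \frac{62306315}{336} - \frac{\sqrt{10}}{336} \approx -1.8544 \cdot 10^{5}$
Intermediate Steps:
$a{\left(t,c \right)} = \sqrt{-5 + t - c}$
$q{\left(V,M \right)} = \frac{V + 2 \sqrt{10}}{M + V}$ ($q{\left(V,M \right)} = \frac{V + \sqrt{-5 + 22 - -23}}{M + V} = \frac{V + \sqrt{-5 + 22 + 23}}{M + V} = \frac{V + \sqrt{40}}{M + V} = \frac{V + 2 \sqrt{10}}{M + V}$)
$-185436 + q{\left(-362,-310 \right)} = -185436 + \frac{-362 + 2 \sqrt{10}}{-310 - 362} = -185436 + \frac{-362 + 2 \sqrt{10}}{-672} = -185436 - \frac{-362 + 2 \sqrt{10}}{672} = -185436 + \left(\frac{181}{336} - \frac{\sqrt{10}}{336}\right) = - \frac{62306315}{336} - \frac{\sqrt{10}}{336}$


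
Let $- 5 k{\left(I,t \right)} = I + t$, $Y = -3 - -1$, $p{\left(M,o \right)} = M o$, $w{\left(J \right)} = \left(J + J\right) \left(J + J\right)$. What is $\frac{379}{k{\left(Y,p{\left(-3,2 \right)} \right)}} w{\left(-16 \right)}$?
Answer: $242560$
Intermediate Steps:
$w{\left(J \right)} = 4 J^{2}$ ($w{\left(J \right)} = 2 J 2 J = 4 J^{2}$)
$Y = -2$ ($Y = -3 + 1 = -2$)
$k{\left(I,t \right)} = - \frac{I}{5} - \frac{t}{5}$ ($k{\left(I,t \right)} = - \frac{I + t}{5} = - \frac{I}{5} - \frac{t}{5}$)
$\frac{379}{k{\left(Y,p{\left(-3,2 \right)} \right)}} w{\left(-16 \right)} = \frac{379}{\left(- \frac{1}{5}\right) \left(-2\right) - \frac{\left(-3\right) 2}{5}} \cdot 4 \left(-16\right)^{2} = \frac{379}{\frac{2}{5} - - \frac{6}{5}} \cdot 4 \cdot 256 = \frac{379}{\frac{2}{5} + \frac{6}{5}} \cdot 1024 = \frac{379}{\frac{8}{5}} \cdot 1024 = 379 \cdot \frac{5}{8} \cdot 1024 = \frac{1895}{8} \cdot 1024 = 242560$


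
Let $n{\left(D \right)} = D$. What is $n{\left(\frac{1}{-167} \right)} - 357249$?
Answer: $- \frac{59660584}{167} \approx -3.5725 \cdot 10^{5}$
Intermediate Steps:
$n{\left(\frac{1}{-167} \right)} - 357249 = \frac{1}{-167} - 357249 = - \frac{1}{167} - 357249 = - \frac{59660584}{167}$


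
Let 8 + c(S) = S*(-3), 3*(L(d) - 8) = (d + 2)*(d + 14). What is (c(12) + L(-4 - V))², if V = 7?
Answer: 2025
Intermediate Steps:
L(d) = 8 + (2 + d)*(14 + d)/3 (L(d) = 8 + ((d + 2)*(d + 14))/3 = 8 + ((2 + d)*(14 + d))/3 = 8 + (2 + d)*(14 + d)/3)
c(S) = -8 - 3*S (c(S) = -8 + S*(-3) = -8 - 3*S)
(c(12) + L(-4 - V))² = ((-8 - 3*12) + (52/3 + (-4 - 1*7)²/3 + 16*(-4 - 1*7)/3))² = ((-8 - 36) + (52/3 + (-4 - 7)²/3 + 16*(-4 - 7)/3))² = (-44 + (52/3 + (⅓)*(-11)² + (16/3)*(-11)))² = (-44 + (52/3 + (⅓)*121 - 176/3))² = (-44 + (52/3 + 121/3 - 176/3))² = (-44 - 1)² = (-45)² = 2025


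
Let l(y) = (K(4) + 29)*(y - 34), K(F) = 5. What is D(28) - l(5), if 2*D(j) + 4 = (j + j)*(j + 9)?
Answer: 2020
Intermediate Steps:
D(j) = -2 + j*(9 + j) (D(j) = -2 + ((j + j)*(j + 9))/2 = -2 + ((2*j)*(9 + j))/2 = -2 + (2*j*(9 + j))/2 = -2 + j*(9 + j))
l(y) = -1156 + 34*y (l(y) = (5 + 29)*(y - 34) = 34*(-34 + y) = -1156 + 34*y)
D(28) - l(5) = (-2 + 28² + 9*28) - (-1156 + 34*5) = (-2 + 784 + 252) - (-1156 + 170) = 1034 - 1*(-986) = 1034 + 986 = 2020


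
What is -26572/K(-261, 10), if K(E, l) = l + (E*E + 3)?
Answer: -13286/34067 ≈ -0.39000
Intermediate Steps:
K(E, l) = 3 + l + E² (K(E, l) = l + (E² + 3) = l + (3 + E²) = 3 + l + E²)
-26572/K(-261, 10) = -26572/(3 + 10 + (-261)²) = -26572/(3 + 10 + 68121) = -26572/68134 = -26572*1/68134 = -13286/34067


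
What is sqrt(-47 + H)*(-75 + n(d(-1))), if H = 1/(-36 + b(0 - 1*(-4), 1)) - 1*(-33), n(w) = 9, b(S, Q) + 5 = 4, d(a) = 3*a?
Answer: -66*I*sqrt(19203)/37 ≈ -247.19*I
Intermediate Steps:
b(S, Q) = -1 (b(S, Q) = -5 + 4 = -1)
H = 1220/37 (H = 1/(-36 - 1) - 1*(-33) = 1/(-37) + 33 = -1/37 + 33 = 1220/37 ≈ 32.973)
sqrt(-47 + H)*(-75 + n(d(-1))) = sqrt(-47 + 1220/37)*(-75 + 9) = sqrt(-519/37)*(-66) = (I*sqrt(19203)/37)*(-66) = -66*I*sqrt(19203)/37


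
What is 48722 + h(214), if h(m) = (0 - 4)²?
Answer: 48738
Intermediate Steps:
h(m) = 16 (h(m) = (-4)² = 16)
48722 + h(214) = 48722 + 16 = 48738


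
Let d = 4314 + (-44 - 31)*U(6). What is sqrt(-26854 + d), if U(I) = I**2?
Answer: 2*I*sqrt(6310) ≈ 158.87*I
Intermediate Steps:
d = 1614 (d = 4314 + (-44 - 31)*6**2 = 4314 - 75*36 = 4314 - 2700 = 1614)
sqrt(-26854 + d) = sqrt(-26854 + 1614) = sqrt(-25240) = 2*I*sqrt(6310)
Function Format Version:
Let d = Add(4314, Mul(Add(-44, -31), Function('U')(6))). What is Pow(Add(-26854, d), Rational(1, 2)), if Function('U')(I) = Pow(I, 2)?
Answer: Mul(2, I, Pow(6310, Rational(1, 2))) ≈ Mul(158.87, I)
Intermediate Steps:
d = 1614 (d = Add(4314, Mul(Add(-44, -31), Pow(6, 2))) = Add(4314, Mul(-75, 36)) = Add(4314, -2700) = 1614)
Pow(Add(-26854, d), Rational(1, 2)) = Pow(Add(-26854, 1614), Rational(1, 2)) = Pow(-25240, Rational(1, 2)) = Mul(2, I, Pow(6310, Rational(1, 2)))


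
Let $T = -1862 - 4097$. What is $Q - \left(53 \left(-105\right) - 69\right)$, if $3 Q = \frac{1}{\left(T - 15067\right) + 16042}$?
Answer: $\frac{84239567}{14952} \approx 5634.0$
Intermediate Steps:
$T = -5959$
$Q = - \frac{1}{14952}$ ($Q = \frac{1}{3 \left(\left(-5959 - 15067\right) + 16042\right)} = \frac{1}{3 \left(-21026 + 16042\right)} = \frac{1}{3 \left(-4984\right)} = \frac{1}{3} \left(- \frac{1}{4984}\right) = - \frac{1}{14952} \approx -6.6881 \cdot 10^{-5}$)
$Q - \left(53 \left(-105\right) - 69\right) = - \frac{1}{14952} - \left(53 \left(-105\right) - 69\right) = - \frac{1}{14952} - \left(-5565 - 69\right) = - \frac{1}{14952} - -5634 = - \frac{1}{14952} + 5634 = \frac{84239567}{14952}$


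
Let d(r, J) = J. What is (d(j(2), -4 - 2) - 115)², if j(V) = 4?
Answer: 14641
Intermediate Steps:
(d(j(2), -4 - 2) - 115)² = ((-4 - 2) - 115)² = (-6 - 115)² = (-121)² = 14641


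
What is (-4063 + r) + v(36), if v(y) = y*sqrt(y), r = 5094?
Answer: 1247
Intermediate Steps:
v(y) = y**(3/2)
(-4063 + r) + v(36) = (-4063 + 5094) + 36**(3/2) = 1031 + 216 = 1247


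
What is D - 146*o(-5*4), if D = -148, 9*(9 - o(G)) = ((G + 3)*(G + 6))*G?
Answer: -708118/9 ≈ -78680.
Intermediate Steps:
o(G) = 9 - G*(3 + G)*(6 + G)/9 (o(G) = 9 - (G + 3)*(G + 6)*G/9 = 9 - (3 + G)*(6 + G)*G/9 = 9 - G*(3 + G)*(6 + G)/9)
D - 146*o(-5*4) = -148 - 146*(9 - (-5*4)² - (-10)*4 - (-5*4)³/9) = -148 - 146*(9 - 1*(-20)² - 2*(-20) - ⅑*(-20)³) = -148 - 146*(9 - 1*400 + 40 - ⅑*(-8000)) = -148 - 146*(9 - 400 + 40 + 8000/9) = -148 - 146*4841/9 = -148 - 706786/9 = -708118/9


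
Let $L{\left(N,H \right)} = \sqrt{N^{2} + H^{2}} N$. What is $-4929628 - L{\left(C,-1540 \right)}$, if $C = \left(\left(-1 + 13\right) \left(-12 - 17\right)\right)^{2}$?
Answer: $-4929628 - 484416 \sqrt{916784401} \approx -1.4672 \cdot 10^{10}$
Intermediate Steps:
$C = 121104$ ($C = \left(12 \left(-29\right)\right)^{2} = \left(-348\right)^{2} = 121104$)
$L{\left(N,H \right)} = N \sqrt{H^{2} + N^{2}}$ ($L{\left(N,H \right)} = \sqrt{H^{2} + N^{2}} N = N \sqrt{H^{2} + N^{2}}$)
$-4929628 - L{\left(C,-1540 \right)} = -4929628 - 121104 \sqrt{\left(-1540\right)^{2} + 121104^{2}} = -4929628 - 121104 \sqrt{2371600 + 14666178816} = -4929628 - 121104 \sqrt{14668550416} = -4929628 - 121104 \cdot 4 \sqrt{916784401} = -4929628 - 484416 \sqrt{916784401}$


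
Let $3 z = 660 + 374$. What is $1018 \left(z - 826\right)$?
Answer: $- \frac{1469992}{3} \approx -4.9 \cdot 10^{5}$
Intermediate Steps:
$z = \frac{1034}{3}$ ($z = \frac{660 + 374}{3} = \frac{1}{3} \cdot 1034 = \frac{1034}{3} \approx 344.67$)
$1018 \left(z - 826\right) = 1018 \left(\frac{1034}{3} - 826\right) = 1018 \left(- \frac{1444}{3}\right) = - \frac{1469992}{3}$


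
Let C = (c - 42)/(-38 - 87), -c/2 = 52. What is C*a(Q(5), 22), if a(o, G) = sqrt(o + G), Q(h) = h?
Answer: 438*sqrt(3)/125 ≈ 6.0691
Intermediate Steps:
c = -104 (c = -2*52 = -104)
C = 146/125 (C = (-104 - 42)/(-38 - 87) = -146/(-125) = -146*(-1/125) = 146/125 ≈ 1.1680)
a(o, G) = sqrt(G + o)
C*a(Q(5), 22) = 146*sqrt(22 + 5)/125 = 146*sqrt(27)/125 = 146*(3*sqrt(3))/125 = 438*sqrt(3)/125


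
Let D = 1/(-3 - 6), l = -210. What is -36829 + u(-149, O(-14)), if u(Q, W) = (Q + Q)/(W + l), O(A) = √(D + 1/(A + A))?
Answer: -409273635313/11113237 + 1788*I*√259/11113237 ≈ -36828.0 + 0.0025893*I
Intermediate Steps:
D = -⅑ (D = 1/(-9) = -⅑ ≈ -0.11111)
O(A) = √(-⅑ + 1/(2*A)) (O(A) = √(-⅑ + 1/(A + A)) = √(-⅑ + 1/(2*A)))
u(Q, W) = 2*Q/(-210 + W) (u(Q, W) = (Q + Q)/(W - 210) = (2*Q)/(-210 + W) = 2*Q/(-210 + W))
-36829 + u(-149, O(-14)) = -36829 + 2*(-149)/(-210 + √(-4 + 18/(-14))/6) = -36829 + 2*(-149)/(-210 + √(-4 + 18*(-1/14))/6) = -36829 + 2*(-149)/(-210 + √(-4 - 9/7)/6) = -36829 + 2*(-149)/(-210 + √(-37/7)/6) = -36829 + 2*(-149)/(-210 + (I*√259/7)/6) = -36829 + 2*(-149)/(-210 + I*√259/42) = -36829 - 298/(-210 + I*√259/42)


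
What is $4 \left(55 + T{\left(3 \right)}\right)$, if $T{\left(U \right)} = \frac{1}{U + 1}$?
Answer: $221$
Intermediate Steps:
$T{\left(U \right)} = \frac{1}{1 + U}$
$4 \left(55 + T{\left(3 \right)}\right) = 4 \left(55 + \frac{1}{1 + 3}\right) = 4 \left(55 + \frac{1}{4}\right) = 4 \cdot \frac{221}{4} = 221$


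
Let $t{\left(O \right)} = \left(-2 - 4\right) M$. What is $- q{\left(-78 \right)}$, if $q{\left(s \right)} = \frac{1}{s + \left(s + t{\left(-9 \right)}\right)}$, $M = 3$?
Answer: $\frac{1}{174} \approx 0.0057471$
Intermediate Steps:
$t{\left(O \right)} = -18$ ($t{\left(O \right)} = \left(-2 - 4\right) 3 = \left(-6\right) 3 = -18$)
$q{\left(s \right)} = \frac{1}{-18 + 2 s}$ ($q{\left(s \right)} = \frac{1}{s + \left(s - 18\right)} = \frac{1}{s + \left(-18 + s\right)} = \frac{1}{-18 + 2 s}$)
$- q{\left(-78 \right)} = - \frac{1}{2 \left(-9 - 78\right)} = - \frac{1}{2 \left(-87\right)} = - \frac{-1}{2 \cdot 87} = \left(-1\right) \left(- \frac{1}{174}\right) = \frac{1}{174}$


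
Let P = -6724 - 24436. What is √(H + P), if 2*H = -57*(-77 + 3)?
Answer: I*√29051 ≈ 170.44*I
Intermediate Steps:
P = -31160
H = 2109 (H = (-57*(-77 + 3))/2 = (-57*(-74))/2 = (½)*4218 = 2109)
√(H + P) = √(2109 - 31160) = √(-29051) = I*√29051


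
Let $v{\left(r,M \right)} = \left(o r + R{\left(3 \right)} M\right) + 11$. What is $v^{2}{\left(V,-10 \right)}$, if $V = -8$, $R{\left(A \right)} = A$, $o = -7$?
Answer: $1369$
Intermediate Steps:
$v{\left(r,M \right)} = 11 - 7 r + 3 M$ ($v{\left(r,M \right)} = \left(- 7 r + 3 M\right) + 11 = 11 - 7 r + 3 M$)
$v^{2}{\left(V,-10 \right)} = \left(11 - -56 + 3 \left(-10\right)\right)^{2} = \left(11 + 56 - 30\right)^{2} = 37^{2} = 1369$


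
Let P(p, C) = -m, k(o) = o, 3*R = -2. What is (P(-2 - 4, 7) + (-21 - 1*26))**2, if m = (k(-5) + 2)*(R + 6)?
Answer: 961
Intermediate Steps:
R = -2/3 (R = (1/3)*(-2) = -2/3 ≈ -0.66667)
m = -16 (m = (-5 + 2)*(-2/3 + 6) = -3*16/3 = -16)
P(p, C) = 16 (P(p, C) = -1*(-16) = 16)
(P(-2 - 4, 7) + (-21 - 1*26))**2 = (16 + (-21 - 1*26))**2 = (16 + (-21 - 26))**2 = (16 - 47)**2 = (-31)**2 = 961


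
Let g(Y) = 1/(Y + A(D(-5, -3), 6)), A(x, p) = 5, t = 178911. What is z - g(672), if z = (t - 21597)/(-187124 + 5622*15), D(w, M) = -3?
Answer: -53302186/34795769 ≈ -1.5319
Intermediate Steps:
z = -78657/51397 (z = (178911 - 21597)/(-187124 + 5622*15) = 157314/(-187124 + 84330) = 157314/(-102794) = 157314*(-1/102794) = -78657/51397 ≈ -1.5304)
g(Y) = 1/(5 + Y) (g(Y) = 1/(Y + 5) = 1/(5 + Y))
z - g(672) = -78657/51397 - 1/(5 + 672) = -78657/51397 - 1/677 = -53302186/34795769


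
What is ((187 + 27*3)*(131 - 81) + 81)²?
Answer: 181737361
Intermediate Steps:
((187 + 27*3)*(131 - 81) + 81)² = ((187 + 81)*50 + 81)² = (268*50 + 81)² = (13400 + 81)² = 13481² = 181737361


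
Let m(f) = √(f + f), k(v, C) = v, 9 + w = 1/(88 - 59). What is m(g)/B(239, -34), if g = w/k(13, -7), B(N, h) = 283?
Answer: 2*I*√290/8207 ≈ 0.00415*I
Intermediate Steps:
w = -260/29 (w = -9 + 1/(88 - 59) = -9 + 1/29 = -260/29 ≈ -8.9655)
g = -20/29 (g = -260/29/13 = -260/29*1/13 = -20/29 ≈ -0.68966)
m(f) = √2*√f (m(f) = √(2*f) = √2*√f)
m(g)/B(239, -34) = (√2*√(-20/29))/283 = (√2*(2*I*√145/29))*(1/283) = (2*I*√290/29)*(1/283) = 2*I*√290/8207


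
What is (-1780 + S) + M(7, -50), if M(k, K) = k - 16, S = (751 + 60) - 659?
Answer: -1637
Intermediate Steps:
S = 152 (S = 811 - 659 = 152)
M(k, K) = -16 + k
(-1780 + S) + M(7, -50) = (-1780 + 152) + (-16 + 7) = -1628 - 9 = -1637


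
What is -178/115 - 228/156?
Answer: -4499/1495 ≈ -3.0094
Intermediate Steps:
-178/115 - 228/156 = -178*1/115 - 228*1/156 = -178/115 - 19/13 = -4499/1495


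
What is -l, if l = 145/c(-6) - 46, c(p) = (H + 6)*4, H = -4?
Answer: 223/8 ≈ 27.875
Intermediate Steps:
c(p) = 8 (c(p) = (-4 + 6)*4 = 2*4 = 8)
l = -223/8 (l = 145/8 - 46 = -223/8 ≈ -27.875)
-l = -1*(-223/8) = 223/8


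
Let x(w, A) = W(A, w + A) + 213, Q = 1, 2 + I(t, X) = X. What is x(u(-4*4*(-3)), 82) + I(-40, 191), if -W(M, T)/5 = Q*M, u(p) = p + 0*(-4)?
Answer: -8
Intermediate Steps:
I(t, X) = -2 + X
u(p) = p (u(p) = p + 0 = p)
W(M, T) = -5*M
x(w, A) = 213 - 5*A (x(w, A) = -5*A + 213 = 213 - 5*A)
x(u(-4*4*(-3)), 82) + I(-40, 191) = (213 - 5*82) + (-2 + 191) = (213 - 410) + 189 = -197 + 189 = -8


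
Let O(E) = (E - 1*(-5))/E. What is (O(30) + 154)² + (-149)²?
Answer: 1665997/36 ≈ 46278.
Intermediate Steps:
O(E) = (5 + E)/E (O(E) = (E + 5)/E = (5 + E)/E)
(O(30) + 154)² + (-149)² = ((5 + 30)/30 + 154)² + (-149)² = ((1/30)*35 + 154)² + 22201 = (7/6 + 154)² + 22201 = (931/6)² + 22201 = 866761/36 + 22201 = 1665997/36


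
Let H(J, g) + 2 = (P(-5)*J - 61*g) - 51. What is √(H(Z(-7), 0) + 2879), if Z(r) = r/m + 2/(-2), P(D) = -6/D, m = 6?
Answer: √70585/5 ≈ 53.136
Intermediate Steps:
Z(r) = -1 + r/6 (Z(r) = r/6 + 2/(-2) = r*(⅙) + 2*(-½) = r/6 - 1 = -1 + r/6)
H(J, g) = -53 - 61*g + 6*J/5 (H(J, g) = -2 + (((-6/(-5))*J - 61*g) - 51) = -2 + (((-6*(-⅕))*J - 61*g) - 51) = -2 + ((6*J/5 - 61*g) - 51) = -2 + ((-61*g + 6*J/5) - 51) = -2 + (-51 - 61*g + 6*J/5) = -53 - 61*g + 6*J/5)
√(H(Z(-7), 0) + 2879) = √((-53 - 61*0 + 6*(-1 + (⅙)*(-7))/5) + 2879) = √((-53 + 0 + 6*(-1 - 7/6)/5) + 2879) = √((-53 + 0 + (6/5)*(-13/6)) + 2879) = √((-53 + 0 - 13/5) + 2879) = √(-278/5 + 2879) = √(14117/5) = √70585/5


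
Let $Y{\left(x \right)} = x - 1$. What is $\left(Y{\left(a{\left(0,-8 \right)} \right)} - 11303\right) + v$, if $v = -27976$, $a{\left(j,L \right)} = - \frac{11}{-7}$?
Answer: $- \frac{274949}{7} \approx -39278.0$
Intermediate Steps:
$a{\left(j,L \right)} = \frac{11}{7}$ ($a{\left(j,L \right)} = \left(-11\right) \left(- \frac{1}{7}\right) = \frac{11}{7}$)
$Y{\left(x \right)} = -1 + x$
$\left(Y{\left(a{\left(0,-8 \right)} \right)} - 11303\right) + v = \left(\left(-1 + \frac{11}{7}\right) - 11303\right) - 27976 = \left(\frac{4}{7} - 11303\right) - 27976 = - \frac{79117}{7} - 27976 = - \frac{274949}{7}$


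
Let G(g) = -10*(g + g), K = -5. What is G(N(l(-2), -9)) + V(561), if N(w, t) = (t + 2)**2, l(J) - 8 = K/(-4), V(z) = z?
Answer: -419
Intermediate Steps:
l(J) = 37/4 (l(J) = 8 - 5/(-4) = 8 - 5*(-1/4) = 8 + 5/4 = 37/4)
N(w, t) = (2 + t)**2
G(g) = -20*g
G(N(l(-2), -9)) + V(561) = -20*(2 - 9)**2 + 561 = -20*(-7)**2 + 561 = -20*49 + 561 = -980 + 561 = -419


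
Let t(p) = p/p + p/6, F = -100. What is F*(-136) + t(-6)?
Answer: 13600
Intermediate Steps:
t(p) = 1 + p/6 (t(p) = 1 + p*(⅙) = 1 + p/6)
F*(-136) + t(-6) = -100*(-136) + (1 + (⅙)*(-6)) = 13600 + (1 - 1) = 13600 + 0 = 13600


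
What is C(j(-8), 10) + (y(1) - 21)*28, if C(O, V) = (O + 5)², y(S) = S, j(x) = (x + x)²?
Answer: 67561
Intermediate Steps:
j(x) = 4*x² (j(x) = (2*x)² = 4*x²)
C(O, V) = (5 + O)²
C(j(-8), 10) + (y(1) - 21)*28 = (5 + 4*(-8)²)² + (1 - 21)*28 = (5 + 4*64)² - 20*28 = (5 + 256)² - 560 = 261² - 560 = 68121 - 560 = 67561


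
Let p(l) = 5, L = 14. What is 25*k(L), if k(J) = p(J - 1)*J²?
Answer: 24500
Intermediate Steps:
k(J) = 5*J²
25*k(L) = 25*(5*14²) = 25*(5*196) = 25*980 = 24500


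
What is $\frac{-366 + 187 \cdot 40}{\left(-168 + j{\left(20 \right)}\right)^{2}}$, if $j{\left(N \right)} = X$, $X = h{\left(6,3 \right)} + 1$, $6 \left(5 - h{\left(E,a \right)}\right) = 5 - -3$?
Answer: $\frac{32013}{120050} \approx 0.26666$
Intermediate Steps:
$h{\left(E,a \right)} = \frac{11}{3}$ ($h{\left(E,a \right)} = 5 - \frac{5 - -3}{6} = 5 - \frac{5 + 3}{6} = 5 - \frac{4}{3} = \frac{11}{3}$)
$X = \frac{14}{3}$ ($X = \frac{11}{3} + 1 = \frac{14}{3} \approx 4.6667$)
$j{\left(N \right)} = \frac{14}{3}$
$\frac{-366 + 187 \cdot 40}{\left(-168 + j{\left(20 \right)}\right)^{2}} = \frac{-366 + 187 \cdot 40}{\left(-168 + \frac{14}{3}\right)^{2}} = \frac{-366 + 7480}{\left(- \frac{490}{3}\right)^{2}} = \frac{7114}{\frac{240100}{9}} = 7114 \cdot \frac{9}{240100} = \frac{32013}{120050}$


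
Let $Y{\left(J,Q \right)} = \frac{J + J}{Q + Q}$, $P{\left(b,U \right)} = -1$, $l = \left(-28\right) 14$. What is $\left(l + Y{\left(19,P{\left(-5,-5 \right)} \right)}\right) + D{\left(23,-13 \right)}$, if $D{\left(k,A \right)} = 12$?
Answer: $-399$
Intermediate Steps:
$l = -392$
$Y{\left(J,Q \right)} = \frac{J}{Q}$ ($Y{\left(J,Q \right)} = \frac{2 J}{2 Q} = 2 J \frac{1}{2 Q} = \frac{J}{Q}$)
$\left(l + Y{\left(19,P{\left(-5,-5 \right)} \right)}\right) + D{\left(23,-13 \right)} = \left(-392 + \frac{19}{-1}\right) + 12 = \left(-392 + 19 \left(-1\right)\right) + 12 = \left(-392 - 19\right) + 12 = -411 + 12 = -399$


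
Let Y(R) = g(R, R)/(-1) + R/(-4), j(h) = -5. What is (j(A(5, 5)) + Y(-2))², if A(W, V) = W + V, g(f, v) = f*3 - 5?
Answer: 169/4 ≈ 42.250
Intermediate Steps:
g(f, v) = -5 + 3*f (g(f, v) = 3*f - 5 = -5 + 3*f)
A(W, V) = V + W
Y(R) = 5 - 13*R/4 (Y(R) = (-5 + 3*R)/(-1) + R/(-4) = (-5 + 3*R)*(-1) + R*(-¼) = (5 - 3*R) - R/4 = 5 - 13*R/4)
(j(A(5, 5)) + Y(-2))² = (-5 + (5 - 13/4*(-2)))² = (-5 + (5 + 13/2))² = (-5 + 23/2)² = (13/2)² = 169/4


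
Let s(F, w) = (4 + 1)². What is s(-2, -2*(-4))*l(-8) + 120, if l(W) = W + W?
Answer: -280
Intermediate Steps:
l(W) = 2*W
s(F, w) = 25 (s(F, w) = 5² = 25)
s(-2, -2*(-4))*l(-8) + 120 = 25*(2*(-8)) + 120 = 25*(-16) + 120 = -400 + 120 = -280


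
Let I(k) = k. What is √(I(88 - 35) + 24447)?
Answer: 70*√5 ≈ 156.52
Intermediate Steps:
√(I(88 - 35) + 24447) = √((88 - 35) + 24447) = √(53 + 24447) = √24500 = 70*√5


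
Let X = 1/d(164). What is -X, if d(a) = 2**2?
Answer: -1/4 ≈ -0.25000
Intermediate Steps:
d(a) = 4
X = 1/4 ≈ 0.25000
-X = -1*1/4 = -1/4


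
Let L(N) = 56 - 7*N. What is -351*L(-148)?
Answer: -383292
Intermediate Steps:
-351*L(-148) = -351*(56 - 7*(-148)) = -351*(56 + 1036) = -351*1092 = -383292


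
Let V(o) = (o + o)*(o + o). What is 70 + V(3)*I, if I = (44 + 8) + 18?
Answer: 2590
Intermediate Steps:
V(o) = 4*o**2 (V(o) = (2*o)*(2*o) = 4*o**2)
I = 70 (I = 52 + 18 = 70)
70 + V(3)*I = 70 + (4*3**2)*70 = 70 + (4*9)*70 = 70 + 36*70 = 70 + 2520 = 2590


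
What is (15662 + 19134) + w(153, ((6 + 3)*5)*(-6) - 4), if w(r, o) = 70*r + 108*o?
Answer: 15914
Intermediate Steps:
(15662 + 19134) + w(153, ((6 + 3)*5)*(-6) - 4) = (15662 + 19134) + (70*153 + 108*(((6 + 3)*5)*(-6) - 4)) = 34796 + (10710 + 108*((9*5)*(-6) - 4)) = 34796 + (10710 + 108*(45*(-6) - 4)) = 34796 + (10710 + 108*(-270 - 4)) = 34796 + (10710 + 108*(-274)) = 34796 + (10710 - 29592) = 34796 - 18882 = 15914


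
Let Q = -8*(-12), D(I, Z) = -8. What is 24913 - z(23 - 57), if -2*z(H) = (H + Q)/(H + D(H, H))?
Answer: 1046315/42 ≈ 24912.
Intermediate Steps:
Q = 96
z(H) = -(96 + H)/(2*(-8 + H)) (z(H) = -(H + 96)/(2*(H - 8)) = -(96 + H)/(2*(-8 + H)))
24913 - z(23 - 57) = 24913 - (-96 - (23 - 57))/(2*(-8 + (23 - 57))) = 24913 - (-96 - 1*(-34))/(2*(-8 - 34)) = 24913 - (-96 + 34)/(2*(-42)) = 24913 - (-1)*(-62)/(2*42) = 24913 - 1*31/42 = 24913 - 31/42 = 1046315/42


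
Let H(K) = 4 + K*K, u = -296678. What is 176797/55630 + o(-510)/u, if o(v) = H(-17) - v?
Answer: 13101777369/4126049285 ≈ 3.1754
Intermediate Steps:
H(K) = 4 + K²
o(v) = 293 - v (o(v) = (4 + (-17)²) - v = (4 + 289) - v = 293 - v)
176797/55630 + o(-510)/u = 176797/55630 + (293 - 1*(-510))/(-296678) = 176797*(1/55630) + (293 + 510)*(-1/296678) = 176797/55630 + 803*(-1/296678) = 176797/55630 - 803/296678 = 13101777369/4126049285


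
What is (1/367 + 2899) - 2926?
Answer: -9908/367 ≈ -26.997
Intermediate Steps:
(1/367 + 2899) - 2926 = 1063934/367 - 2926 = -9908/367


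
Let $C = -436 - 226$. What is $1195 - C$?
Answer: $1857$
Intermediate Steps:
$C = -662$ ($C = -436 - 226 = -662$)
$1195 - C = 1195 - -662 = 1195 + 662 = 1857$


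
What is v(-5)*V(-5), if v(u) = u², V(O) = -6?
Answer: -150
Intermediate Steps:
v(-5)*V(-5) = (-5)²*(-6) = 25*(-6) = -150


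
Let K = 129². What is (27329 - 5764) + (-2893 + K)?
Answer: 35313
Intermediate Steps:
K = 16641
(27329 - 5764) + (-2893 + K) = (27329 - 5764) + (-2893 + 16641) = 21565 + 13748 = 35313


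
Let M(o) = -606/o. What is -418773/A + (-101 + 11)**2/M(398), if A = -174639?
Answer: -31263746209/5879513 ≈ -5317.4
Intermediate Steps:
-418773/A + (-101 + 11)**2/M(398) = -418773/(-174639) + (-101 + 11)**2/((-606/398)) = -418773*(-1/174639) + (-90)**2/((-606*1/398)) = 139591/58213 + 8100/(-303/199) = 139591/58213 + 8100*(-199/303) = 139591/58213 - 537300/101 = -31263746209/5879513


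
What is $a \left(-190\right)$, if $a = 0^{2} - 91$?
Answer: $17290$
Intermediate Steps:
$a = -91$ ($a = 0 - 91 = -91$)
$a \left(-190\right) = \left(-91\right) \left(-190\right) = 17290$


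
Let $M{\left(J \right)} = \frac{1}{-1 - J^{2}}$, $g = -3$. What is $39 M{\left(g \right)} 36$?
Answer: $- \frac{702}{5} \approx -140.4$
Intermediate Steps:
$39 M{\left(g \right)} 36 = 39 \left(- \frac{1}{1 + \left(-3\right)^{2}}\right) 36 = 39 \left(- \frac{1}{1 + 9}\right) 36 = 39 \left(- \frac{1}{10}\right) 36 = \left(- \frac{39}{10}\right) 36 = - \frac{702}{5}$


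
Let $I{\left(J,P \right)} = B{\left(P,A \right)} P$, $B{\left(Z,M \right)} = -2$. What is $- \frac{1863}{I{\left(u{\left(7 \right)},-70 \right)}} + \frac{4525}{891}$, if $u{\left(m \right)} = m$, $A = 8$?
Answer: $- \frac{1026433}{124740} \approx -8.2286$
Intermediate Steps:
$I{\left(J,P \right)} = - 2 P$
$- \frac{1863}{I{\left(u{\left(7 \right)},-70 \right)}} + \frac{4525}{891} = - \frac{1863}{\left(-2\right) \left(-70\right)} + \frac{4525}{891} = - \frac{1863}{140} + 4525 \cdot \frac{1}{891} = \left(-1863\right) \frac{1}{140} + \frac{4525}{891} = - \frac{1863}{140} + \frac{4525}{891} = - \frac{1026433}{124740}$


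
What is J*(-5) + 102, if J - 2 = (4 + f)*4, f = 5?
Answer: -88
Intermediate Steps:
J = 38 (J = 2 + (4 + 5)*4 = 2 + 9*4 = 2 + 36 = 38)
J*(-5) + 102 = 38*(-5) + 102 = -190 + 102 = -88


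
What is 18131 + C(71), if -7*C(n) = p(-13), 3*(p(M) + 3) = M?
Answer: 380773/21 ≈ 18132.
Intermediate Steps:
p(M) = -3 + M/3
C(n) = 22/21 (C(n) = -(-3 + (⅓)*(-13))/7 = -(-3 - 13/3)/7 = -⅐*(-22/3) = 22/21)
18131 + C(71) = 18131 + 22/21 = 380773/21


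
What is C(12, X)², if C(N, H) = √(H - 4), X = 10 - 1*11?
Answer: -5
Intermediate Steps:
X = -1 (X = 10 - 11 = -1)
C(N, H) = √(-4 + H)
C(12, X)² = (√(-4 - 1))² = (√(-5))² = (I*√5)² = -5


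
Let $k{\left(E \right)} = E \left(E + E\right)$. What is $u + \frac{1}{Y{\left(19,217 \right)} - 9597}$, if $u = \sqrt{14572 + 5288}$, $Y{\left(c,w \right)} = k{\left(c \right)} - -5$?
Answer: $- \frac{1}{8870} + 2 \sqrt{4965} \approx 140.93$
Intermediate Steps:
$k{\left(E \right)} = 2 E^{2}$ ($k{\left(E \right)} = E 2 E = 2 E^{2}$)
$Y{\left(c,w \right)} = 5 + 2 c^{2}$ ($Y{\left(c,w \right)} = 2 c^{2} - -5 = 2 c^{2} + 5 = 5 + 2 c^{2}$)
$u = 2 \sqrt{4965}$ ($u = \sqrt{19860} = 2 \sqrt{4965} \approx 140.93$)
$u + \frac{1}{Y{\left(19,217 \right)} - 9597} = 2 \sqrt{4965} + \frac{1}{\left(5 + 2 \cdot 19^{2}\right) - 9597} = 2 \sqrt{4965} + \frac{1}{\left(5 + 2 \cdot 361\right) - 9597} = 2 \sqrt{4965} + \frac{1}{\left(5 + 722\right) - 9597} = 2 \sqrt{4965} + \frac{1}{727 - 9597} = 2 \sqrt{4965} + \frac{1}{-8870} = 2 \sqrt{4965} - \frac{1}{8870} = - \frac{1}{8870} + 2 \sqrt{4965}$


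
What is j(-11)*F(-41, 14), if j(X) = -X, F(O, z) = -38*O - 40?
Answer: 16698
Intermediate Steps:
F(O, z) = -40 - 38*O
j(-11)*F(-41, 14) = (-1*(-11))*(-40 - 38*(-41)) = 11*(-40 + 1558) = 11*1518 = 16698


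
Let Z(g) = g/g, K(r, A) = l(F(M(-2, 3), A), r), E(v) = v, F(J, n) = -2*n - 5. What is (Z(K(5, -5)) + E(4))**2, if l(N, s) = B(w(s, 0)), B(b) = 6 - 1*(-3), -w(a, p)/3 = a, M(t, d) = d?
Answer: 25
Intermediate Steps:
F(J, n) = -5 - 2*n
w(a, p) = -3*a
B(b) = 9 (B(b) = 6 + 3 = 9)
l(N, s) = 9
K(r, A) = 9
Z(g) = 1
(Z(K(5, -5)) + E(4))**2 = (1 + 4)**2 = 5**2 = 25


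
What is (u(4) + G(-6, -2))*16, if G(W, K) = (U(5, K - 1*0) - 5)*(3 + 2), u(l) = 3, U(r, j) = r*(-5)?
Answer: -2352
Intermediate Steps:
U(r, j) = -5*r
G(W, K) = -150 (G(W, K) = (-5*5 - 5)*(3 + 2) = (-25 - 5)*5 = -30*5 = -150)
(u(4) + G(-6, -2))*16 = (3 - 150)*16 = -147*16 = -2352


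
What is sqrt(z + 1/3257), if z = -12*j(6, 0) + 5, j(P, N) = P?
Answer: I*sqrt(710736026)/3257 ≈ 8.1853*I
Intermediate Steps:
z = -67 (z = -12*6 + 5 = -72 + 5 = -67)
sqrt(z + 1/3257) = sqrt(-67 + 1/3257) = sqrt(-218218/3257) = I*sqrt(710736026)/3257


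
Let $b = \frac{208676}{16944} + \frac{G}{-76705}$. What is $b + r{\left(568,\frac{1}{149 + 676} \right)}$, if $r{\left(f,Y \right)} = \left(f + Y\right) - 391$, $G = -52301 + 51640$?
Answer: $\frac{1127794767849}{5956910300} \approx 189.33$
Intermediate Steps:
$G = -661$
$r{\left(f,Y \right)} = -391 + Y + f$ ($r{\left(f,Y \right)} = \left(Y + f\right) - 391 = -391 + Y + f$)
$b = \frac{4004423141}{324922380}$ ($b = \frac{208676}{16944} - \frac{661}{-76705} = 208676 \cdot \frac{1}{16944} - - \frac{661}{76705} = \frac{52169}{4236} + \frac{661}{76705} = \frac{4004423141}{324922380} \approx 12.324$)
$b + r{\left(568,\frac{1}{149 + 676} \right)} = \frac{4004423141}{324922380} + \left(-391 + \frac{1}{149 + 676} + 568\right) = \frac{4004423141}{324922380} + \left(-391 + \frac{1}{825} + 568\right) = \frac{4004423141}{324922380} + \frac{146026}{825} = \frac{1127794767849}{5956910300}$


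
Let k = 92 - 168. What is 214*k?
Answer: -16264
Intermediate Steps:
k = -76
214*k = 214*(-76) = -16264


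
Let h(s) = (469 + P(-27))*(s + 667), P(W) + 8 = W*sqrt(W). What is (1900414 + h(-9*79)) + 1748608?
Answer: 3628738 + 3564*I*sqrt(3) ≈ 3.6287e+6 + 6173.0*I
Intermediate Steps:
P(W) = -8 + W**(3/2) (P(W) = -8 + W*sqrt(W) = -8 + W**(3/2))
h(s) = (461 - 81*I*sqrt(3))*(667 + s) (h(s) = (469 + (-8 + (-27)**(3/2)))*(s + 667) = (469 + (-8 - 81*I*sqrt(3)))*(667 + s) = (461 - 81*I*sqrt(3))*(667 + s))
(1900414 + h(-9*79)) + 1748608 = (1900414 + (307487 + 461*(-9*79) - 54027*I*sqrt(3) - 81*I*(-9*79)*sqrt(3))) + 1748608 = (1900414 + (307487 + 461*(-711) - 54027*I*sqrt(3) - 81*I*(-711)*sqrt(3))) + 1748608 = (1900414 + (307487 - 327771 - 54027*I*sqrt(3) + 57591*I*sqrt(3))) + 1748608 = (1900414 + (-20284 + 3564*I*sqrt(3))) + 1748608 = (1880130 + 3564*I*sqrt(3)) + 1748608 = 3628738 + 3564*I*sqrt(3)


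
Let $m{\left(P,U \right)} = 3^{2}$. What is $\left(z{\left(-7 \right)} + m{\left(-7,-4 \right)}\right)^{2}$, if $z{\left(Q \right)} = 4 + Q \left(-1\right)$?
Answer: $400$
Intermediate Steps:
$m{\left(P,U \right)} = 9$
$z{\left(Q \right)} = 4 - Q$
$\left(z{\left(-7 \right)} + m{\left(-7,-4 \right)}\right)^{2} = \left(\left(4 - -7\right) + 9\right)^{2} = \left(\left(4 + 7\right) + 9\right)^{2} = \left(11 + 9\right)^{2} = 20^{2} = 400$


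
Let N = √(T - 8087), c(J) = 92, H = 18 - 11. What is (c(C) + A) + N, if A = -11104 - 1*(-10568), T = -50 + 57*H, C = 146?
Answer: -444 + I*√7738 ≈ -444.0 + 87.966*I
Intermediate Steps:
H = 7
T = 349 (T = -50 + 57*7 = -50 + 399 = 349)
A = -536 (A = -11104 + 10568 = -536)
N = I*√7738 (N = √(349 - 8087) = √(-7738) = I*√7738 ≈ 87.966*I)
(c(C) + A) + N = (92 - 536) + I*√7738 = -444 + I*√7738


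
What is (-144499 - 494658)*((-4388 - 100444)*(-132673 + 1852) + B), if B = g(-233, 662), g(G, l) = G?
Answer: -8765544083734723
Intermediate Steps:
B = -233
(-144499 - 494658)*((-4388 - 100444)*(-132673 + 1852) + B) = (-144499 - 494658)*((-4388 - 100444)*(-132673 + 1852) - 233) = -639157*(-104832*(-130821) - 233) = -639157*(13714227072 - 233) = -639157*13714226839 = -8765544083734723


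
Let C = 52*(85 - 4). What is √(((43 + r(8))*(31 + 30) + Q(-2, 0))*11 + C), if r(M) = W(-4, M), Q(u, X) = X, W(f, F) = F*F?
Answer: √76009 ≈ 275.70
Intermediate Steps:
W(f, F) = F²
r(M) = M²
C = 4212 (C = 52*81 = 4212)
√(((43 + r(8))*(31 + 30) + Q(-2, 0))*11 + C) = √(((43 + 8²)*(31 + 30) + 0)*11 + 4212) = √(((43 + 64)*61 + 0)*11 + 4212) = √((107*61 + 0)*11 + 4212) = √((6527 + 0)*11 + 4212) = √(6527*11 + 4212) = √(71797 + 4212) = √76009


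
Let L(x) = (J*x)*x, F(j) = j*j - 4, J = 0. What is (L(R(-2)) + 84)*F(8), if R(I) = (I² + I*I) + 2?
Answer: 5040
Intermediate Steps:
R(I) = 2 + 2*I² (R(I) = (I² + I²) + 2 = 2*I² + 2 = 2 + 2*I²)
F(j) = -4 + j² (F(j) = j² - 4 = -4 + j²)
L(x) = 0 (L(x) = (0*x)*x = 0*x = 0)
(L(R(-2)) + 84)*F(8) = (0 + 84)*(-4 + 8²) = 84*(-4 + 64) = 84*60 = 5040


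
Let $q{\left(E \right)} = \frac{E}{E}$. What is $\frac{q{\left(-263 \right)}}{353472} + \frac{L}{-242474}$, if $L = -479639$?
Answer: $\frac{84769599541}{42853884864} \approx 1.9781$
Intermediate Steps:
$q{\left(E \right)} = 1$
$\frac{q{\left(-263 \right)}}{353472} + \frac{L}{-242474} = 1 \cdot \frac{1}{353472} - \frac{479639}{-242474} = 1 \cdot \frac{1}{353472} - - \frac{479639}{242474} = \frac{1}{353472} + \frac{479639}{242474} = \frac{84769599541}{42853884864}$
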